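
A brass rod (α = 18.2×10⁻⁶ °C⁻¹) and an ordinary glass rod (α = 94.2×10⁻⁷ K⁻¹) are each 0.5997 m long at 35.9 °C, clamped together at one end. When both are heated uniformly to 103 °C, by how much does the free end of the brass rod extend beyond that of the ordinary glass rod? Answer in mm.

ΔT = 67.1 K
brass: ΔL = 18.2×10⁻⁶ × 0.5997 m × 67.1 = 7.3237×10⁻⁴ m = 0.73237 mm
ordinary glass: ΔL = 94.2×10⁻⁷ × 0.5997 m × 67.1 = 3.7906×10⁻⁴ m = 0.37906 mm
difference = 0.73237 − 0.37906 = 0.35331 mm

0.353 mm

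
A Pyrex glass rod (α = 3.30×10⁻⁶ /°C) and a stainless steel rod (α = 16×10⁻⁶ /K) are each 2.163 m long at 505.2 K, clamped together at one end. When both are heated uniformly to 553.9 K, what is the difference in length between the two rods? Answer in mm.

ΔT = 48.7 K
Pyrex glass: ΔL = 3.30×10⁻⁶ × 2.163 m × 48.7 = 3.4762×10⁻⁴ m = 0.34762 mm
stainless steel: ΔL = 16×10⁻⁶ × 2.163 m × 48.7 = 1.6854×10⁻³ m = 1.6854 mm
difference = 1.6854 − 0.34762 = 1.33778 mm

1.34 mm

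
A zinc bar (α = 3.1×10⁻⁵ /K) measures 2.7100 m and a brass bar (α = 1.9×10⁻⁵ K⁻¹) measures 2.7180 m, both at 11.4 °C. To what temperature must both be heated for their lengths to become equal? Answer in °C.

T = 258.6 °C

L₁(1 + α₁ΔT) = L₂(1 + α₂ΔT) ⇒ ΔT = (L₂ − L₁)/(α₁L₁ − α₂L₂)
L₂ − L₁ = 2.7180 − 2.7100 = 8.00×10⁻³ m
α₁L₁ − α₂L₂ = 3.1×10⁻⁵×2.7100 − 1.9×10⁻⁵×2.7180 = 3.2368×10⁻⁵ m/K
ΔT = 8.00×10⁻³ / 3.2368×10⁻⁵ = 247.158 K
T = 11.4 + 247.158 = 258.558 °C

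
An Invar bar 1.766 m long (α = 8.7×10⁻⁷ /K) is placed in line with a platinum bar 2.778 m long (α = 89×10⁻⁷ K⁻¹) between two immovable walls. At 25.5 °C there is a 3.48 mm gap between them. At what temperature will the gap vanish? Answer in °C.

Gap closes when ΔL₁ + ΔL₂ = 3.48 mm = 3.48×10⁻³ m
(α₁L₁ + α₂L₂)ΔT = g
α₁L₁ + α₂L₂ = 8.7×10⁻⁷×1.766 + 89×10⁻⁷×2.778 = 2.626062×10⁻⁵ m/K
ΔT = 3.48×10⁻³ / 2.626062×10⁻⁵ = 132.52 K
T = 25.5 + 132.52 = 158.02 °C

T = 158 °C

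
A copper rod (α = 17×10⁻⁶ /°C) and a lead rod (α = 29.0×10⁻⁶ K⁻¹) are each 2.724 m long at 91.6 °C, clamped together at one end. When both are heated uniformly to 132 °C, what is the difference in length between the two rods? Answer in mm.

ΔT = 40.4 K
copper: ΔL = 17×10⁻⁶ × 2.724 m × 40.4 = 1.8708×10⁻³ m = 1.8708 mm
lead: ΔL = 29.0×10⁻⁶ × 2.724 m × 40.4 = 3.1914×10⁻³ m = 3.1914 mm
difference = 3.1914 − 1.8708 = 1.3206 mm

1.32 mm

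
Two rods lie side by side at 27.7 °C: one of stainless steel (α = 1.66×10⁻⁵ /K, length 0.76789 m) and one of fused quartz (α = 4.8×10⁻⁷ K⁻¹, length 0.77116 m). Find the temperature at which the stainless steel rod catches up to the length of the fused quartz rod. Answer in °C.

L₁(1 + α₁ΔT) = L₂(1 + α₂ΔT) ⇒ ΔT = (L₂ − L₁)/(α₁L₁ − α₂L₂)
L₂ − L₁ = 0.77116 − 0.76789 = 3.27×10⁻³ m
α₁L₁ − α₂L₂ = 1.66×10⁻⁵×0.76789 − 4.8×10⁻⁷×0.77116 = 1.23768172×10⁻⁵ m/K
ΔT = 3.27×10⁻³ / 1.23768172×10⁻⁵ = 264.204 K
T = 27.7 + 264.204 = 291.904 °C

T = 291.9 °C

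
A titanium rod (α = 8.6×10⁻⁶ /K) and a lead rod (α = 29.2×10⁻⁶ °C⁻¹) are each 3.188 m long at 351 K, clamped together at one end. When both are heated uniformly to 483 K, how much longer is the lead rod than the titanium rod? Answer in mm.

ΔT = 132 K
titanium: ΔL = 8.6×10⁻⁶ × 3.188 m × 132 = 3.6190×10⁻³ m = 3.6190 mm
lead: ΔL = 29.2×10⁻⁶ × 3.188 m × 132 = 1.2288×10⁻² m = 12.288 mm
difference = 12.288 − 3.6190 = 8.669 mm

8.67 mm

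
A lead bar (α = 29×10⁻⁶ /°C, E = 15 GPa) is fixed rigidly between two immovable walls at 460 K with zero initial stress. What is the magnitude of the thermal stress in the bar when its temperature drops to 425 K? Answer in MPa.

σ = 15.2 MPa

Fully constrained: the free strain ε = αΔT is blocked, so σ = Eε = EαΔT.
|ΔT| = 35 K
σ = 15.0×10⁹ × 29×10⁻⁶ × 35 = 1.52×10⁷ Pa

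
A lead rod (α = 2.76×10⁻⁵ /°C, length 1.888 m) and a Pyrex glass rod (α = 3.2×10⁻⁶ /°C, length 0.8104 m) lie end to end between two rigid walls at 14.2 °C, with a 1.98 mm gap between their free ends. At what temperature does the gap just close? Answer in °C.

T = 50.4 °C

α₁L₁ = 5.21088×10⁻⁵ m/K, α₂L₂ = 2.59328×10⁻⁶ m/K → total 5.470208×10⁻⁵ m/K
ΔT = g/(α₁L₁+α₂L₂) = 1.98×10⁻³ / 5.470208×10⁻⁵ = 36.196 K
T = 14.2 + 36.196 = 50.396 °C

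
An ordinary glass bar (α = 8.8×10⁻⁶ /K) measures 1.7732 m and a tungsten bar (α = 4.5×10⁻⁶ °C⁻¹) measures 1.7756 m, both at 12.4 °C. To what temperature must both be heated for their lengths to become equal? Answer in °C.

T = 327.6 °C

L₁(1 + α₁ΔT) = L₂(1 + α₂ΔT) ⇒ ΔT = (L₂ − L₁)/(α₁L₁ − α₂L₂)
L₂ − L₁ = 1.7756 − 1.7732 = 2.40×10⁻³ m
α₁L₁ − α₂L₂ = 8.8×10⁻⁶×1.7732 − 4.5×10⁻⁶×1.7756 = 7.61396×10⁻⁶ m/K
ΔT = 2.40×10⁻³ / 7.61396×10⁻⁶ = 315.210 K
T = 12.4 + 315.210 = 327.610 °C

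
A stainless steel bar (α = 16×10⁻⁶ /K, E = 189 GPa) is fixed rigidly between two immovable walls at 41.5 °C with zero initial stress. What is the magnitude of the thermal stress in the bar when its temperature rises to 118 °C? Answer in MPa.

σ = 231 MPa

Fully constrained: the free strain ε = αΔT is blocked, so σ = Eε = EαΔT.
|ΔT| = 76.5 K
σ = 189×10⁹ × 16×10⁻⁶ × 76.5 = 2.31×10⁸ Pa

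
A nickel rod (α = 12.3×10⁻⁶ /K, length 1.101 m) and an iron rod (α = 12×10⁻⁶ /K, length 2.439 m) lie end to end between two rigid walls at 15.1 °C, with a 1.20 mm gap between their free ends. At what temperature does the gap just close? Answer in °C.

T = 43.1 °C

α₁L₁ = 1.35423×10⁻⁵ m/K, α₂L₂ = 2.9268×10⁻⁵ m/K → total 4.28103×10⁻⁵ m/K
ΔT = g/(α₁L₁+α₂L₂) = 1.20×10⁻³ / 4.28103×10⁻⁵ = 28.031 K
T = 15.1 + 28.031 = 43.131 °C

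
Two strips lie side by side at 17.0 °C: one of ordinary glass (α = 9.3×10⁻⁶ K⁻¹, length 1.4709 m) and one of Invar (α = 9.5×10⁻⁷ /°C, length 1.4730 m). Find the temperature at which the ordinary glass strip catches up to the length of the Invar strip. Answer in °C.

L₁(1 + α₁ΔT) = L₂(1 + α₂ΔT) ⇒ ΔT = (L₂ − L₁)/(α₁L₁ − α₂L₂)
L₂ − L₁ = 1.4730 − 1.4709 = 2.10×10⁻³ m
α₁L₁ − α₂L₂ = 9.3×10⁻⁶×1.4709 − 9.5×10⁻⁷×1.4730 = 1.228002×10⁻⁵ m/K
ΔT = 2.10×10⁻³ / 1.228002×10⁻⁵ = 171.009 K
T = 17.0 + 171.009 = 188.009 °C

T = 188.0 °C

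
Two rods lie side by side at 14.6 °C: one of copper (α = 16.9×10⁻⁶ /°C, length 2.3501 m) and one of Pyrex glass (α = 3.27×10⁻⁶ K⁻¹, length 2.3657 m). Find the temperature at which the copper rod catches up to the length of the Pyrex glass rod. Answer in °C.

T = 502.4 °C

Equal length when α₁L₁ΔT − α₂L₂ΔT = L₂ − L₁ = 1.56×10⁻² m
α₁L₁ = 3.971669×10⁻⁵, α₂L₂ = 7.735839×10⁻⁶ → Δ(αL) = 3.1980851×10⁻⁵ m/K
ΔT = 1.56×10⁻² / 3.1980851×10⁻⁵ = 487.792 K, so T = 14.6 + 487.792 = 502.392 °C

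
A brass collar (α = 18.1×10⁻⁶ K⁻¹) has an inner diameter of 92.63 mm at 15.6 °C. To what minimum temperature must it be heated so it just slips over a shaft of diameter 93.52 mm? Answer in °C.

Required Δd = 93.52 − 92.63 = 0.89 mm
Δd = αd₀ΔT ⇒ ΔT = Δd/(αd₀) = 0.89 / (18.1×10⁻⁶ × 92.63) = 530.84 K
T_min = 15.6 + 530.84 = 546.44 °C

T = 546 °C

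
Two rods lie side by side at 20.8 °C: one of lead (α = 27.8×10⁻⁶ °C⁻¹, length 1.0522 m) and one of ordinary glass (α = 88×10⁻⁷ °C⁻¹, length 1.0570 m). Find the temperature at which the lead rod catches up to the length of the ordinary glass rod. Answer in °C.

Equal length when α₁L₁ΔT − α₂L₂ΔT = L₂ − L₁ = 4.80×10⁻³ m
α₁L₁ = 2.925116×10⁻⁵, α₂L₂ = 9.3016×10⁻⁶ → Δ(αL) = 1.994956×10⁻⁵ m/K
ΔT = 4.80×10⁻³ / 1.994956×10⁻⁵ = 240.607 K, so T = 20.8 + 240.607 = 261.407 °C

T = 261.4 °C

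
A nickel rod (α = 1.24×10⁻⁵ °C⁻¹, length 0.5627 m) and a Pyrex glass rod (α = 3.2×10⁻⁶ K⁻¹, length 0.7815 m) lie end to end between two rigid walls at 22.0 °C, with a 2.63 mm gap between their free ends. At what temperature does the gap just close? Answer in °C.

α₁L₁ = 6.97748×10⁻⁶ m/K, α₂L₂ = 2.5008×10⁻⁶ m/K → total 9.47828×10⁻⁶ m/K
ΔT = g/(α₁L₁+α₂L₂) = 2.63×10⁻³ / 9.47828×10⁻⁶ = 277.48 K
T = 22.0 + 277.48 = 299.48 °C

T = 299 °C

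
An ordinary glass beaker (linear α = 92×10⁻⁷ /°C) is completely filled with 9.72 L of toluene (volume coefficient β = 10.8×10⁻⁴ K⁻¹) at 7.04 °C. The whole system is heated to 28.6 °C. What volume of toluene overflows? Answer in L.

The beaker also expands: β_container ≈ 3α = 2.76×10⁻⁵ /K
Net overflow = V₀(β_liq − 3α_cont)ΔT
β − 3α = 1.08×10⁻³ − 2.76×10⁻⁵ = 1.0524×10⁻³ /K; ΔT = 21.56 K
ΔV = 9.72 × 1.0524×10⁻³ × 21.56 = 0.221 L

0.221 L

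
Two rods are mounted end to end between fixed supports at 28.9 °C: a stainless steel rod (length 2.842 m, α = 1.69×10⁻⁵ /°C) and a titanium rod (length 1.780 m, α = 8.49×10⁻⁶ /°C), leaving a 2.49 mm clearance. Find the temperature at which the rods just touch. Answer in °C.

T = 68.3 °C

α₁L₁ = 4.80298×10⁻⁵ m/K, α₂L₂ = 1.51122×10⁻⁵ m/K → total 6.3142×10⁻⁵ m/K
ΔT = g/(α₁L₁+α₂L₂) = 2.49×10⁻³ / 6.3142×10⁻⁵ = 39.435 K
T = 28.9 + 39.435 = 68.335 °C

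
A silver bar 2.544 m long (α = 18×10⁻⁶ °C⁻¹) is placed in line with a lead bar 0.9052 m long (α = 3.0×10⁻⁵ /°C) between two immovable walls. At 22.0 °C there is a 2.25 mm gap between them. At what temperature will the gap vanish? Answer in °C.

T = 52.8 °C

Gap closes when ΔL₁ + ΔL₂ = 2.25 mm = 2.25×10⁻³ m
(α₁L₁ + α₂L₂)ΔT = g
α₁L₁ + α₂L₂ = 18×10⁻⁶×2.544 + 3.0×10⁻⁵×0.9052 = 7.2948×10⁻⁵ m/K
ΔT = 2.25×10⁻³ / 7.2948×10⁻⁵ = 30.844 K
T = 22.0 + 30.844 = 52.844 °C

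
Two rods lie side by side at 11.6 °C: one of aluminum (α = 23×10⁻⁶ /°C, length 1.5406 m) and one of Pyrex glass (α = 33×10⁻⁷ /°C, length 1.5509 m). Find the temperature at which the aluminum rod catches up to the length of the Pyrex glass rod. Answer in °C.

Equal length when α₁L₁ΔT − α₂L₂ΔT = L₂ − L₁ = 1.03×10⁻² m
α₁L₁ = 3.54338×10⁻⁵, α₂L₂ = 5.11797×10⁻⁶ → Δ(αL) = 3.031583×10⁻⁵ m/K
ΔT = 1.03×10⁻² / 3.031583×10⁻⁵ = 339.756 K, so T = 11.6 + 339.756 = 351.356 °C

T = 351.4 °C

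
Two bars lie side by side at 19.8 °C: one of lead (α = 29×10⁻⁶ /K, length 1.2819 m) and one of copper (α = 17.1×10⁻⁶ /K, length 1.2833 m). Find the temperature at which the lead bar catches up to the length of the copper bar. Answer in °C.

L₁(1 + α₁ΔT) = L₂(1 + α₂ΔT) ⇒ ΔT = (L₂ − L₁)/(α₁L₁ − α₂L₂)
L₂ − L₁ = 1.2833 − 1.2819 = 1.40×10⁻³ m
α₁L₁ − α₂L₂ = 29×10⁻⁶×1.2819 − 17.1×10⁻⁶×1.2833 = 1.523067×10⁻⁵ m/K
ΔT = 1.40×10⁻³ / 1.523067×10⁻⁵ = 91.920 K
T = 19.8 + 91.920 = 111.720 °C

T = 111.7 °C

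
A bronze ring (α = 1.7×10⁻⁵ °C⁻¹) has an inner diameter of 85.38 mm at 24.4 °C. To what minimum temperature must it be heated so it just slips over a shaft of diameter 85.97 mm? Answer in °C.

T = 431 °C

Required Δd = 85.97 − 85.38 = 0.59 mm
Δd = αd₀ΔT ⇒ ΔT = Δd/(αd₀) = 0.59 / (1.7×10⁻⁵ × 85.38) = 406.49 K
T_min = 24.4 + 406.49 = 430.89 °C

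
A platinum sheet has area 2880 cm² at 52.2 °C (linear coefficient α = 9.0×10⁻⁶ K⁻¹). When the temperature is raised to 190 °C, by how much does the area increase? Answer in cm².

Area coefficient ≈ 2α; |ΔT| = 137.8 K
ΔA = 2αA₀ΔT = 2(9.0×10⁻⁶)(2880)(137.8) = 7.14 cm²

ΔA = 7.14 cm²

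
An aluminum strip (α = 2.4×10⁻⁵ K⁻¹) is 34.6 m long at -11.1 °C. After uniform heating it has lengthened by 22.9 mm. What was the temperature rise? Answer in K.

ΔT = 27.6 K

ΔL = αL₀ΔT ⇒ ΔT = ΔL / (αL₀)
ΔT = 22.9×10⁻³ m / (2.4×10⁻⁵ × 34.6 m) = 27.577 K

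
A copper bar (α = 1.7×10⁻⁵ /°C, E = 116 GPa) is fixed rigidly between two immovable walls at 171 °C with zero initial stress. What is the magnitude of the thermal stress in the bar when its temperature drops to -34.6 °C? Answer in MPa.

Fully constrained: the free strain ε = αΔT is blocked, so σ = Eε = EαΔT.
|ΔT| = 205.6 K
σ = 116×10⁹ × 1.7×10⁻⁵ × 205.6 = 4.05×10⁸ Pa

σ = 405 MPa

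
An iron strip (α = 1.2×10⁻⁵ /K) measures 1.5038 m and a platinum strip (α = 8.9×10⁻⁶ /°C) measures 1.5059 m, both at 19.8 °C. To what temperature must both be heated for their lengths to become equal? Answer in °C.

T = 472.1 °C

Equal length when α₁L₁ΔT − α₂L₂ΔT = L₂ − L₁ = 2.10×10⁻³ m
α₁L₁ = 1.80456×10⁻⁵, α₂L₂ = 1.340251×10⁻⁵ → Δ(αL) = 4.64309×10⁻⁶ m/K
ΔT = 2.10×10⁻³ / 4.64309×10⁻⁶ = 452.285 K, so T = 19.8 + 452.285 = 472.085 °C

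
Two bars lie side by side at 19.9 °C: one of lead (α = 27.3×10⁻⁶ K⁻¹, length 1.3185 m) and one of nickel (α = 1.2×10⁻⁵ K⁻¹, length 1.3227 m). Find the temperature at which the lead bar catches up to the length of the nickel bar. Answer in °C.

Equal length when α₁L₁ΔT − α₂L₂ΔT = L₂ − L₁ = 4.20×10⁻³ m
α₁L₁ = 3.599505×10⁻⁵, α₂L₂ = 1.58724×10⁻⁵ → Δ(αL) = 2.012265×10⁻⁵ m/K
ΔT = 4.20×10⁻³ / 2.012265×10⁻⁵ = 208.720 K, so T = 19.9 + 208.720 = 228.620 °C

T = 228.6 °C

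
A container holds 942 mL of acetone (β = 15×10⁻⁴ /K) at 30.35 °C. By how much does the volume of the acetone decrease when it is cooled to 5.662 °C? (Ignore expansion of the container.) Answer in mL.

|ΔT| = |5.662 − 30.35| = 24.688 K
ΔV = βV₀ΔT = (15×10⁻⁴)(942)(24.688) = 34.9 mL

ΔV = 34.9 mL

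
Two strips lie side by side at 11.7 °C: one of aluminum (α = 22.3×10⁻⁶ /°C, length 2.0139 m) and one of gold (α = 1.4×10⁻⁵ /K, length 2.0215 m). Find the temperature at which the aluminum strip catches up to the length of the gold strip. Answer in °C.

L₁(1 + α₁ΔT) = L₂(1 + α₂ΔT) ⇒ ΔT = (L₂ − L₁)/(α₁L₁ − α₂L₂)
L₂ − L₁ = 2.0215 − 2.0139 = 7.60×10⁻³ m
α₁L₁ − α₂L₂ = 22.3×10⁻⁶×2.0139 − 1.4×10⁻⁵×2.0215 = 1.660897×10⁻⁵ m/K
ΔT = 7.60×10⁻³ / 1.660897×10⁻⁵ = 457.584 K
T = 11.7 + 457.584 = 469.284 °C

T = 469.3 °C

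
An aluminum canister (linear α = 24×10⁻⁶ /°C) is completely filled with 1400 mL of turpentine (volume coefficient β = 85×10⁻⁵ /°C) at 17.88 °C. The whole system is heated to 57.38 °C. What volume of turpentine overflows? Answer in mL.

The canister also expands: β_container ≈ 3α = 7.2×10⁻⁵ /K
Net overflow = V₀(β_liq − 3α_cont)ΔT
β − 3α = 8.50×10⁻⁴ − 7.2×10⁻⁵ = 7.78×10⁻⁴ /K; ΔT = 39.50 K
ΔV = 1400 × 7.78×10⁻⁴ × 39.50 = 43.0 mL

43.0 mL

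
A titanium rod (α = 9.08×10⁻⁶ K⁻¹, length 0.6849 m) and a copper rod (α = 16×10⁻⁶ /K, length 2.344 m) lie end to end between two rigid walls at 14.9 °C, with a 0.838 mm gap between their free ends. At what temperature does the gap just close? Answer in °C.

Gap closes when ΔL₁ + ΔL₂ = 0.838 mm = 8.38×10⁻⁴ m
(α₁L₁ + α₂L₂)ΔT = g
α₁L₁ + α₂L₂ = 9.08×10⁻⁶×0.6849 + 16×10⁻⁶×2.344 = 4.3722892×10⁻⁵ m/K
ΔT = 8.38×10⁻⁴ / 4.3722892×10⁻⁵ = 19.166 K
T = 14.9 + 19.166 = 34.066 °C

T = 34.1 °C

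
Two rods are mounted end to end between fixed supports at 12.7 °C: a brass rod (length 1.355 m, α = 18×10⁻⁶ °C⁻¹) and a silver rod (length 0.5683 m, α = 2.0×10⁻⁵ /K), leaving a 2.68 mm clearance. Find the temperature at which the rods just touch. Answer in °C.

Gap closes when ΔL₁ + ΔL₂ = 2.68 mm = 2.68×10⁻³ m
(α₁L₁ + α₂L₂)ΔT = g
α₁L₁ + α₂L₂ = 18×10⁻⁶×1.355 + 2.0×10⁻⁵×0.5683 = 3.5756×10⁻⁵ m/K
ΔT = 2.68×10⁻³ / 3.5756×10⁻⁵ = 74.952 K
T = 12.7 + 74.952 = 87.652 °C

T = 87.7 °C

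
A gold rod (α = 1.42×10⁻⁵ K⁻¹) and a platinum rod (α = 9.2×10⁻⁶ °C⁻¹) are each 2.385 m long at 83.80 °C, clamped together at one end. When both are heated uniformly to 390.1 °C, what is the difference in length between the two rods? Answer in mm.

ΔT = 306.30 K
gold: ΔL = 1.42×10⁻⁵ × 2.385 m × 306.30 = 1.0373×10⁻² m = 10.373 mm
platinum: ΔL = 9.2×10⁻⁶ × 2.385 m × 306.30 = 6.7208×10⁻³ m = 6.7208 mm
difference = 10.373 − 6.7208 = 3.6522 mm

3.65 mm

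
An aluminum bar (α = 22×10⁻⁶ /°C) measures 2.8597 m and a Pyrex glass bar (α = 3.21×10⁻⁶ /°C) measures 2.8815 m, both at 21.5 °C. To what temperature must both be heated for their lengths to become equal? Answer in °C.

Equal length when α₁L₁ΔT − α₂L₂ΔT = L₂ − L₁ = 2.18×10⁻² m
α₁L₁ = 6.29134×10⁻⁵, α₂L₂ = 9.249615×10⁻⁶ → Δ(αL) = 5.3663785×10⁻⁵ m/K
ΔT = 2.18×10⁻² / 5.3663785×10⁻⁵ = 406.233 K, so T = 21.5 + 406.233 = 427.733 °C

T = 427.7 °C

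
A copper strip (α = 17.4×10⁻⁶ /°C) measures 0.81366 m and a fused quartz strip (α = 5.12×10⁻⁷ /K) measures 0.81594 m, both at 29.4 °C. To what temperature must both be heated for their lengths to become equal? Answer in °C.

T = 195.3 °C

Equal length when α₁L₁ΔT − α₂L₂ΔT = L₂ − L₁ = 2.28×10⁻³ m
α₁L₁ = 1.4157684×10⁻⁵, α₂L₂ = 4.1776128×10⁻⁷ → Δ(αL) = 1.373992272×10⁻⁵ m/K
ΔT = 2.28×10⁻³ / 1.373992272×10⁻⁵ = 165.940 K, so T = 29.4 + 165.940 = 195.340 °C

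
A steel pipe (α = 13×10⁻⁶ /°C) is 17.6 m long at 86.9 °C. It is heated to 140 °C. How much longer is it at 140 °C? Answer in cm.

ΔL = 1.21 cm

|ΔT| = |140 − 86.9| = 53.1 K
ΔL = αL₀ΔT = (13×10⁻⁶)(17.6)(53.1) = 1.21×10⁻² m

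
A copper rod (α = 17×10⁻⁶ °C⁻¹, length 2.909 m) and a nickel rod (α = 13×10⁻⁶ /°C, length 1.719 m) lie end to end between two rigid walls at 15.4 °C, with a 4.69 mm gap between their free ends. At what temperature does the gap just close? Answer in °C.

Gap closes when ΔL₁ + ΔL₂ = 4.69 mm = 4.69×10⁻³ m
(α₁L₁ + α₂L₂)ΔT = g
α₁L₁ + α₂L₂ = 17×10⁻⁶×2.909 + 13×10⁻⁶×1.719 = 7.18×10⁻⁵ m/K
ΔT = 4.69×10⁻³ / 7.18×10⁻⁵ = 65.320 K
T = 15.4 + 65.320 = 80.720 °C

T = 80.7 °C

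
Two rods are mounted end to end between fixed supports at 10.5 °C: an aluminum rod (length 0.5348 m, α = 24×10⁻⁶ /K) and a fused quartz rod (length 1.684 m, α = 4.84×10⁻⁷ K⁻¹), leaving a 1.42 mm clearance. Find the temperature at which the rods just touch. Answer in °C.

T = 115 °C

Gap closes when ΔL₁ + ΔL₂ = 1.42 mm = 1.42×10⁻³ m
(α₁L₁ + α₂L₂)ΔT = g
α₁L₁ + α₂L₂ = 24×10⁻⁶×0.5348 + 4.84×10⁻⁷×1.684 = 1.3650256×10⁻⁵ m/K
ΔT = 1.42×10⁻³ / 1.3650256×10⁻⁵ = 104.03 K
T = 10.5 + 104.03 = 114.53 °C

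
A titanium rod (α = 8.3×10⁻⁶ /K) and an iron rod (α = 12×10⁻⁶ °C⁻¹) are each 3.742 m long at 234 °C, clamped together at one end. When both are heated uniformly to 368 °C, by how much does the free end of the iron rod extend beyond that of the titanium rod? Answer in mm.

ΔT = 134 K
titanium: ΔL = 8.3×10⁻⁶ × 3.742 m × 134 = 4.1619×10⁻³ m = 4.1619 mm
iron: ΔL = 12×10⁻⁶ × 3.742 m × 134 = 6.0171×10⁻³ m = 6.0171 mm
difference = 6.0171 − 4.1619 = 1.8552 mm

1.86 mm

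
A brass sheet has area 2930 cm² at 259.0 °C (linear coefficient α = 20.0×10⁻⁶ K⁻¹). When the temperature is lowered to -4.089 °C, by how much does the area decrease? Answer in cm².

Area coefficient ≈ 2α; |ΔT| = 263.089 K
ΔA = 2αA₀ΔT = 2(20.0×10⁻⁶)(2930)(263.089) = 30.8 cm²

ΔA = 30.8 cm²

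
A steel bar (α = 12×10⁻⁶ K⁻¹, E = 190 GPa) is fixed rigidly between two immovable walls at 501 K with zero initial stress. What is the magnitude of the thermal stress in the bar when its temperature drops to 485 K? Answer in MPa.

Fully constrained: the free strain ε = αΔT is blocked, so σ = Eε = EαΔT.
|ΔT| = 16 K
σ = 190×10⁹ × 12×10⁻⁶ × 16 = 3.65×10⁷ Pa

σ = 36.5 MPa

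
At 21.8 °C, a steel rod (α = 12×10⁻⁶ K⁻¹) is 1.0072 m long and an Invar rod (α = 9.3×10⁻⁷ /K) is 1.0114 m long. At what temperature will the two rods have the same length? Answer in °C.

T = 398.6 °C

Equal length when α₁L₁ΔT − α₂L₂ΔT = L₂ − L₁ = 4.20×10⁻³ m
α₁L₁ = 1.20864×10⁻⁵, α₂L₂ = 9.40602×10⁻⁷ → Δ(αL) = 1.1145798×10⁻⁵ m/K
ΔT = 4.20×10⁻³ / 1.1145798×10⁻⁵ = 376.824 K, so T = 21.8 + 376.824 = 398.624 °C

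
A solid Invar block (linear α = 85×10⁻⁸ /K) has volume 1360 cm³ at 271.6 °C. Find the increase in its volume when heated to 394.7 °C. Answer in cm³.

ΔV = 0.427 cm³

Isotropic solid: β ≈ 3α = 2.6×10⁻⁶ /K; ΔT = 123.1 K
ΔV = 3αV₀ΔT = 3(85×10⁻⁸)(1360)(123.1) = 0.427 cm³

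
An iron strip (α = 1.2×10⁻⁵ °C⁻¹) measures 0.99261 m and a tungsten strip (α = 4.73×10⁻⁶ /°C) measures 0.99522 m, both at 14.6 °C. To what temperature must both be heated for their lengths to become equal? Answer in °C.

T = 376.9 °C

Equal length when α₁L₁ΔT − α₂L₂ΔT = L₂ − L₁ = 2.61×10⁻³ m
α₁L₁ = 1.191132×10⁻⁵, α₂L₂ = 4.7073906×10⁻⁶ → Δ(αL) = 7.2039294×10⁻⁶ m/K
ΔT = 2.61×10⁻³ / 7.2039294×10⁻⁶ = 362.302 K, so T = 14.6 + 362.302 = 376.902 °C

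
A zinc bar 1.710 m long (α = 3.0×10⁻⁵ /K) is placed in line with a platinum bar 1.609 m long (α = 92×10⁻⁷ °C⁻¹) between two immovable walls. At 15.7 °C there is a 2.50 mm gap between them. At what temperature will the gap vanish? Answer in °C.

T = 53.5 °C

α₁L₁ = 5.130×10⁻⁵ m/K, α₂L₂ = 1.48028×10⁻⁵ m/K → total 6.61028×10⁻⁵ m/K
ΔT = g/(α₁L₁+α₂L₂) = 2.50×10⁻³ / 6.61028×10⁻⁵ = 37.820 K
T = 15.7 + 37.820 = 53.520 °C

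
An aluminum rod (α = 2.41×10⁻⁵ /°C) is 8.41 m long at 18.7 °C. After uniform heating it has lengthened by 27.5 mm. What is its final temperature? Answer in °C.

T = 154 °C

ΔL = αL₀ΔT ⇒ ΔT = ΔL / (αL₀)
ΔT = 27.5×10⁻³ m / (2.41×10⁻⁵ × 8.41 m) = 135.68 K
T = 18.7 + 135.68 = 154.38 °C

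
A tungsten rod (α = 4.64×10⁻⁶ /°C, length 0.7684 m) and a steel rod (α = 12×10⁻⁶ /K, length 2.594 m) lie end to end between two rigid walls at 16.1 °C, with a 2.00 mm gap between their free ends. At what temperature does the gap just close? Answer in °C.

T = 73.7 °C

α₁L₁ = 3.565376×10⁻⁶ m/K, α₂L₂ = 3.1128×10⁻⁵ m/K → total 3.4693376×10⁻⁵ m/K
ΔT = g/(α₁L₁+α₂L₂) = 2.00×10⁻³ / 3.4693376×10⁻⁵ = 57.648 K
T = 16.1 + 57.648 = 73.748 °C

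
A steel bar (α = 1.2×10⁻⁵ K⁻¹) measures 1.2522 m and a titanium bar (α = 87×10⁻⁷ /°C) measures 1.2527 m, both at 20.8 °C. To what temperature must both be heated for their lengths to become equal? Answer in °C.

T = 141.9 °C

Equal length when α₁L₁ΔT − α₂L₂ΔT = L₂ − L₁ = 5.00×10⁻⁴ m
α₁L₁ = 1.50264×10⁻⁵, α₂L₂ = 1.089849×10⁻⁵ → Δ(αL) = 4.12791×10⁻⁶ m/K
ΔT = 5.00×10⁻⁴ / 4.12791×10⁻⁶ = 121.127 K, so T = 20.8 + 121.127 = 141.927 °C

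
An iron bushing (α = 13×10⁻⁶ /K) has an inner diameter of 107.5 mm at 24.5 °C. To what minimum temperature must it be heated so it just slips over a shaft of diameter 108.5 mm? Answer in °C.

Required Δd = 108.5 − 107.5 = 1.0 mm
Δd = αd₀ΔT ⇒ ΔT = Δd/(αd₀) = 1.0 / (13×10⁻⁶ × 107.5) = 715.56 K
T_min = 24.5 + 715.56 = 740.06 °C

T = 740 °C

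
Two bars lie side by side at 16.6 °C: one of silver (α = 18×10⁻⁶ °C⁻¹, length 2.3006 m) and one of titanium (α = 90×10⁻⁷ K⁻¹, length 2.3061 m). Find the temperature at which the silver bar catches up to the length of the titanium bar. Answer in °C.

T = 282.9 °C

Equal length when α₁L₁ΔT − α₂L₂ΔT = L₂ − L₁ = 5.50×10⁻³ m
α₁L₁ = 4.14108×10⁻⁵, α₂L₂ = 2.07549×10⁻⁵ → Δ(αL) = 2.06559×10⁻⁵ m/K
ΔT = 5.50×10⁻³ / 2.06559×10⁻⁵ = 266.268 K, so T = 16.6 + 266.268 = 282.868 °C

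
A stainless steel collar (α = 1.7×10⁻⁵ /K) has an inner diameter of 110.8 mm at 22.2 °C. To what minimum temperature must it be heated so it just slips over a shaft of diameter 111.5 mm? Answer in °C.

T = 394 °C

Required Δd = 111.5 − 110.8 = 0.7 mm
Δd = αd₀ΔT ⇒ ΔT = Δd/(αd₀) = 0.7 / (1.7×10⁻⁵ × 110.8) = 371.63 K
T_min = 22.2 + 371.63 = 393.83 °C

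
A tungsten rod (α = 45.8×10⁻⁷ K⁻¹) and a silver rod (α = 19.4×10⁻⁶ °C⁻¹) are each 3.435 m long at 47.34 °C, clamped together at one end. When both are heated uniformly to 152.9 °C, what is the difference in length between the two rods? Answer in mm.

ΔT = 105.56 K
tungsten: ΔL = 45.8×10⁻⁷ × 3.435 m × 105.56 = 1.6607×10⁻³ m = 1.6607 mm
silver: ΔL = 19.4×10⁻⁶ × 3.435 m × 105.56 = 7.0344×10⁻³ m = 7.0344 mm
difference = 7.0344 − 1.6607 = 5.3737 mm

5.37 mm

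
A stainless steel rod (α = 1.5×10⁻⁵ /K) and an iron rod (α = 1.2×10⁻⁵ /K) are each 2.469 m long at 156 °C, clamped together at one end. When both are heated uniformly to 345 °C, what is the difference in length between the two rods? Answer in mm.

1.40 mm

ΔT = 189 K
stainless steel: ΔL = 1.5×10⁻⁵ × 2.469 m × 189 = 6.9996×10⁻³ m = 6.9996 mm
iron: ΔL = 1.2×10⁻⁵ × 2.469 m × 189 = 5.5997×10⁻³ m = 5.5997 mm
difference = 6.9996 − 5.5997 = 1.3999 mm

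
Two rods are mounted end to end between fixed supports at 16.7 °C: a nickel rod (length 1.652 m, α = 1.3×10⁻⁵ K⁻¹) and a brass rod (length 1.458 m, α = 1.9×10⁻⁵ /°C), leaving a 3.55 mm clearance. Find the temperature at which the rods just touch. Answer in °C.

Gap closes when ΔL₁ + ΔL₂ = 3.55 mm = 3.55×10⁻³ m
(α₁L₁ + α₂L₂)ΔT = g
α₁L₁ + α₂L₂ = 1.3×10⁻⁵×1.652 + 1.9×10⁻⁵×1.458 = 4.9178×10⁻⁵ m/K
ΔT = 3.55×10⁻³ / 4.9178×10⁻⁵ = 72.187 K
T = 16.7 + 72.187 = 88.887 °C

T = 88.9 °C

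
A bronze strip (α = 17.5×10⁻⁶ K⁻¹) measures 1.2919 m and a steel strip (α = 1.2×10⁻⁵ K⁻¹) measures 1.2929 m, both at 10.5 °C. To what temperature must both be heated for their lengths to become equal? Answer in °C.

L₁(1 + α₁ΔT) = L₂(1 + α₂ΔT) ⇒ ΔT = (L₂ − L₁)/(α₁L₁ − α₂L₂)
L₂ − L₁ = 1.2929 − 1.2919 = 1.00×10⁻³ m
α₁L₁ − α₂L₂ = 17.5×10⁻⁶×1.2919 − 1.2×10⁻⁵×1.2929 = 7.09345×10⁻⁶ m/K
ΔT = 1.00×10⁻³ / 7.09345×10⁻⁶ = 140.975 K
T = 10.5 + 140.975 = 151.475 °C

T = 151.5 °C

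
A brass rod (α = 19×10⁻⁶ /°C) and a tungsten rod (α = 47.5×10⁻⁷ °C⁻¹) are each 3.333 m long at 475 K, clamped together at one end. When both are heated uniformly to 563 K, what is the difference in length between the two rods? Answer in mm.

ΔT = 88 K
brass: ΔL = 19×10⁻⁶ × 3.333 m × 88 = 5.5728×10⁻³ m = 5.5728 mm
tungsten: ΔL = 47.5×10⁻⁷ × 3.333 m × 88 = 1.3932×10⁻³ m = 1.3932 mm
difference = 5.5728 − 1.3932 = 4.1796 mm

4.18 mm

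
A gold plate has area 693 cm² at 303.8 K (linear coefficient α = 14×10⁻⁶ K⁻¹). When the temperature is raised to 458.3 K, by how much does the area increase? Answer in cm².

Area coefficient ≈ 2α; |ΔT| = 154.5 K
ΔA = 2αA₀ΔT = 2(14×10⁻⁶)(693)(154.5) = 3.00 cm²

ΔA = 3.00 cm²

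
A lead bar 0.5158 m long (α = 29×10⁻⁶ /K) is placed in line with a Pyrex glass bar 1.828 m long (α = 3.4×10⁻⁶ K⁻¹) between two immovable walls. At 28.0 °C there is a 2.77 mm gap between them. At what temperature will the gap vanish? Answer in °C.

T = 159 °C

Gap closes when ΔL₁ + ΔL₂ = 2.77 mm = 2.77×10⁻³ m
(α₁L₁ + α₂L₂)ΔT = g
α₁L₁ + α₂L₂ = 29×10⁻⁶×0.5158 + 3.4×10⁻⁶×1.828 = 2.11734×10⁻⁵ m/K
ΔT = 2.77×10⁻³ / 2.11734×10⁻⁵ = 130.82 K
T = 28.0 + 130.82 = 158.82 °C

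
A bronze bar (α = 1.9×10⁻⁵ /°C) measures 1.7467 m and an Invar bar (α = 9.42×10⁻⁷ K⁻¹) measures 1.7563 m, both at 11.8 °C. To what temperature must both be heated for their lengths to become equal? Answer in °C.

L₁(1 + α₁ΔT) = L₂(1 + α₂ΔT) ⇒ ΔT = (L₂ − L₁)/(α₁L₁ − α₂L₂)
L₂ − L₁ = 1.7563 − 1.7467 = 9.60×10⁻³ m
α₁L₁ − α₂L₂ = 1.9×10⁻⁵×1.7467 − 9.42×10⁻⁷×1.7563 = 3.15328654×10⁻⁵ m/K
ΔT = 9.60×10⁻³ / 3.15328654×10⁻⁵ = 304.444 K
T = 11.8 + 304.444 = 316.244 °C

T = 316.2 °C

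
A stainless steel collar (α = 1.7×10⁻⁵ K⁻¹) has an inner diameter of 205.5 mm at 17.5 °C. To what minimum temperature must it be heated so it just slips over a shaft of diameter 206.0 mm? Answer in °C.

T = 161 °C

Required Δd = 206.0 − 205.5 = 0.5 mm
Δd = αd₀ΔT ⇒ ΔT = Δd/(αd₀) = 0.5 / (1.7×10⁻⁵ × 205.5) = 143.12 K
T_min = 17.5 + 143.12 = 160.62 °C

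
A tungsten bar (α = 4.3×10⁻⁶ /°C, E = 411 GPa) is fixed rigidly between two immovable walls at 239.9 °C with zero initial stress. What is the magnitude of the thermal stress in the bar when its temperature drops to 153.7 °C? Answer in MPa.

Fully constrained: the free strain ε = αΔT is blocked, so σ = Eε = EαΔT.
|ΔT| = 86.2 K
σ = 411×10⁹ × 4.3×10⁻⁶ × 86.2 = 1.52×10⁸ Pa

σ = 152 MPa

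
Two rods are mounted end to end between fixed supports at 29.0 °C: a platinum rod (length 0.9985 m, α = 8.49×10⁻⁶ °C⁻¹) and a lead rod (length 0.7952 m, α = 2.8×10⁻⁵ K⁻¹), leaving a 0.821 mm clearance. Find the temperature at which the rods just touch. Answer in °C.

α₁L₁ = 8.477265×10⁻⁶ m/K, α₂L₂ = 2.22656×10⁻⁵ m/K → total 3.0742865×10⁻⁵ m/K
ΔT = g/(α₁L₁+α₂L₂) = 8.21×10⁻⁴ / 3.0742865×10⁻⁵ = 26.705 K
T = 29.0 + 26.705 = 55.705 °C

T = 55.7 °C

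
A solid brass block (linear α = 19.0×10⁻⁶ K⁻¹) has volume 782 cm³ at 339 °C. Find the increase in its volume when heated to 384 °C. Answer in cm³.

Isotropic solid: β ≈ 3α = 5.7×10⁻⁵ /K; ΔT = 45 K
ΔV = 3αV₀ΔT = 3(19.0×10⁻⁶)(782)(45) = 2.01 cm³

ΔV = 2.01 cm³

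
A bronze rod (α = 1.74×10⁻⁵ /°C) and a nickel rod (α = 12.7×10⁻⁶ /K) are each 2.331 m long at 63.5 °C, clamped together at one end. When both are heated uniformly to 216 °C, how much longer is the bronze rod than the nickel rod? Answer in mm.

ΔT = 152.5 K
bronze: ΔL = 1.74×10⁻⁵ × 2.331 m × 152.5 = 6.1853×10⁻³ m = 6.1853 mm
nickel: ΔL = 12.7×10⁻⁶ × 2.331 m × 152.5 = 4.5146×10⁻³ m = 4.5146 mm
difference = 6.1853 − 4.5146 = 1.6707 mm

1.67 mm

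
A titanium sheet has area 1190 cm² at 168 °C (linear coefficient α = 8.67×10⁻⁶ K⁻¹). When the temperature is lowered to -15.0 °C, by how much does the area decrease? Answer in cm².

Area coefficient ≈ 2α; |ΔT| = 183.0 K
ΔA = 2αA₀ΔT = 2(8.67×10⁻⁶)(1190)(183.0) = 3.78 cm²

ΔA = 3.78 cm²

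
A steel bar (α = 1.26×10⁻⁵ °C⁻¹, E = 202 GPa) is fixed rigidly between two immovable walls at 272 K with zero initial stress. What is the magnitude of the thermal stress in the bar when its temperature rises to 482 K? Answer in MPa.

Fully constrained: the free strain ε = αΔT is blocked, so σ = Eε = EαΔT.
|ΔT| = 210 K
σ = 202×10⁹ × 1.26×10⁻⁵ × 210 = 5.34×10⁸ Pa

σ = 534 MPa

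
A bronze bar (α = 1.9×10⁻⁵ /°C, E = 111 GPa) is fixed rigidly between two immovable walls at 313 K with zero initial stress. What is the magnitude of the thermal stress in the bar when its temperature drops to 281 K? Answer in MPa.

Fully constrained: the free strain ε = αΔT is blocked, so σ = Eε = EαΔT.
|ΔT| = 32 K
σ = 111×10⁹ × 1.9×10⁻⁵ × 32 = 6.75×10⁷ Pa

σ = 67.5 MPa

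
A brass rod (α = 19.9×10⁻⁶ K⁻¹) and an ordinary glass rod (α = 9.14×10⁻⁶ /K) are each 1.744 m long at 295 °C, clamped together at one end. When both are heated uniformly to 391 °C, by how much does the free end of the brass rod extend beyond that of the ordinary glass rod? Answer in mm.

1.80 mm

ΔT = 96 K
brass: ΔL = 19.9×10⁻⁶ × 1.744 m × 96 = 3.3317×10⁻³ m = 3.3317 mm
ordinary glass: ΔL = 9.14×10⁻⁶ × 1.744 m × 96 = 1.5303×10⁻³ m = 1.5303 mm
difference = 3.3317 − 1.5303 = 1.8014 mm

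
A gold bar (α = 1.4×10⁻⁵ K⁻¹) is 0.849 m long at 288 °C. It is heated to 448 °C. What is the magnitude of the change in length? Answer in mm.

ΔL = 1.90 mm

|ΔT| = |448 − 288| = 160 K
ΔL = αL₀ΔT = (1.4×10⁻⁵)(0.849)(160) = 1.90×10⁻³ m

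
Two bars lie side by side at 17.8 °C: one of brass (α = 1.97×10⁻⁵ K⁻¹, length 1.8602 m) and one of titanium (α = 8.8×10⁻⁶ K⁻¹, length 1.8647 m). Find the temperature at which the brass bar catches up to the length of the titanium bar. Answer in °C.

L₁(1 + α₁ΔT) = L₂(1 + α₂ΔT) ⇒ ΔT = (L₂ − L₁)/(α₁L₁ − α₂L₂)
L₂ − L₁ = 1.8647 − 1.8602 = 4.50×10⁻³ m
α₁L₁ − α₂L₂ = 1.97×10⁻⁵×1.8602 − 8.8×10⁻⁶×1.8647 = 2.023658×10⁻⁵ m/K
ΔT = 4.50×10⁻³ / 2.023658×10⁻⁵ = 222.370 K
T = 17.8 + 222.370 = 240.170 °C

T = 240.2 °C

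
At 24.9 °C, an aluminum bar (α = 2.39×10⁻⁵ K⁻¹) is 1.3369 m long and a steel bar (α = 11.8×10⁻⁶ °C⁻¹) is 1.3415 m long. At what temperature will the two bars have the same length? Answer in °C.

Equal length when α₁L₁ΔT − α₂L₂ΔT = L₂ − L₁ = 4.60×10⁻³ m
α₁L₁ = 3.195191×10⁻⁵, α₂L₂ = 1.58297×10⁻⁵ → Δ(αL) = 1.612221×10⁻⁵ m/K
ΔT = 4.60×10⁻³ / 1.612221×10⁻⁵ = 285.321 K, so T = 24.9 + 285.321 = 310.221 °C

T = 310.2 °C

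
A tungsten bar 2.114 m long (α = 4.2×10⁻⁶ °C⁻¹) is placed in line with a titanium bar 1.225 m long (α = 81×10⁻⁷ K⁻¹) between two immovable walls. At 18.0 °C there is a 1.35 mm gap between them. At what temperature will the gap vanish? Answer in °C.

α₁L₁ = 8.8788×10⁻⁶ m/K, α₂L₂ = 9.9225×10⁻⁶ m/K → total 1.88013×10⁻⁵ m/K
ΔT = g/(α₁L₁+α₂L₂) = 1.35×10⁻³ / 1.88013×10⁻⁵ = 71.804 K
T = 18.0 + 71.804 = 89.804 °C

T = 89.8 °C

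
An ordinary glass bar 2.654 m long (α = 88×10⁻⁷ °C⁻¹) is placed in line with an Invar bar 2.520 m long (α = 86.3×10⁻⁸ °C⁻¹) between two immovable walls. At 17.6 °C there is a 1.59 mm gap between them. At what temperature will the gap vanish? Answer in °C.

Gap closes when ΔL₁ + ΔL₂ = 1.59 mm = 1.59×10⁻³ m
(α₁L₁ + α₂L₂)ΔT = g
α₁L₁ + α₂L₂ = 88×10⁻⁷×2.654 + 86.3×10⁻⁸×2.520 = 2.552996×10⁻⁵ m/K
ΔT = 1.59×10⁻³ / 2.552996×10⁻⁵ = 62.280 K
T = 17.6 + 62.280 = 79.880 °C

T = 79.9 °C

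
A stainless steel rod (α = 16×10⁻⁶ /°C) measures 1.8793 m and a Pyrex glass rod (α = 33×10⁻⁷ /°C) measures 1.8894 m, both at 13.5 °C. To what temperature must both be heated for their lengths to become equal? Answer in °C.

T = 437.3 °C

Equal length when α₁L₁ΔT − α₂L₂ΔT = L₂ − L₁ = 1.01×10⁻² m
α₁L₁ = 3.00688×10⁻⁵, α₂L₂ = 6.23502×10⁻⁶ → Δ(αL) = 2.383378×10⁻⁵ m/K
ΔT = 1.01×10⁻² / 2.383378×10⁻⁵ = 423.768 K, so T = 13.5 + 423.768 = 437.268 °C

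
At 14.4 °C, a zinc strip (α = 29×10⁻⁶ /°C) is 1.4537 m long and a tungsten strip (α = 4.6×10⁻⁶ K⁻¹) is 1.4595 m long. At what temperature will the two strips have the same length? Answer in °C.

T = 178.0 °C

Equal length when α₁L₁ΔT − α₂L₂ΔT = L₂ − L₁ = 5.80×10⁻³ m
α₁L₁ = 4.21573×10⁻⁵, α₂L₂ = 6.7137×10⁻⁶ → Δ(αL) = 3.54436×10⁻⁵ m/K
ΔT = 5.80×10⁻³ / 3.54436×10⁻⁵ = 163.640 K, so T = 14.4 + 163.640 = 178.040 °C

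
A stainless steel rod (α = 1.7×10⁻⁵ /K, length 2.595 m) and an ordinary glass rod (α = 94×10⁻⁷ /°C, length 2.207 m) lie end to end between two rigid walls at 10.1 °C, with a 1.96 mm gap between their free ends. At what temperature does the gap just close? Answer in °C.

Gap closes when ΔL₁ + ΔL₂ = 1.96 mm = 1.96×10⁻³ m
(α₁L₁ + α₂L₂)ΔT = g
α₁L₁ + α₂L₂ = 1.7×10⁻⁵×2.595 + 94×10⁻⁷×2.207 = 6.48608×10⁻⁵ m/K
ΔT = 1.96×10⁻³ / 6.48608×10⁻⁵ = 30.219 K
T = 10.1 + 30.219 = 40.319 °C

T = 40.3 °C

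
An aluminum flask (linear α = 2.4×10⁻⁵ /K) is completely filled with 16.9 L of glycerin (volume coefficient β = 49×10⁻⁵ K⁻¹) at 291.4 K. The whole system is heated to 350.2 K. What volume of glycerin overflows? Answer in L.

0.415 L

The flask also expands: β_container ≈ 3α = 7.2×10⁻⁵ /K
Net overflow = V₀(β_liq − 3α_cont)ΔT
β − 3α = 4.90×10⁻⁴ − 7.2×10⁻⁵ = 4.18×10⁻⁴ /K; ΔT = 58.8 K
ΔV = 16.9 × 4.18×10⁻⁴ × 58.8 = 0.415 L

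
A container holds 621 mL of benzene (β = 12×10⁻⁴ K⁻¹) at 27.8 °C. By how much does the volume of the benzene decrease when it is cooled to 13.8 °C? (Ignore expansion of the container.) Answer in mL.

ΔV = 10.4 mL

|ΔT| = |13.8 − 27.8| = 14.0 K
ΔV = βV₀ΔT = (12×10⁻⁴)(621)(14.0) = 10.4 mL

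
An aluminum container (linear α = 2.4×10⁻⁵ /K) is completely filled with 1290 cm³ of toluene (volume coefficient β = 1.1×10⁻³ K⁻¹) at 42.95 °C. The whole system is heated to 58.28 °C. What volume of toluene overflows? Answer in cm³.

20.3 cm³

The container also expands: β_container ≈ 3α = 7.2×10⁻⁵ /K
Net overflow = V₀(β_liq − 3α_cont)ΔT
β − 3α = 1.10×10⁻³ − 7.2×10⁻⁵ = 1.028×10⁻³ /K; ΔT = 15.33 K
ΔV = 1290 × 1.028×10⁻³ × 15.33 = 20.3 cm³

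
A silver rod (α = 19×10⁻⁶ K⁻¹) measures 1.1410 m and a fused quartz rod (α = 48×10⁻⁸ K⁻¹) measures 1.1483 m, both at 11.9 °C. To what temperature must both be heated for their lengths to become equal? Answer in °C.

L₁(1 + α₁ΔT) = L₂(1 + α₂ΔT) ⇒ ΔT = (L₂ − L₁)/(α₁L₁ − α₂L₂)
L₂ − L₁ = 1.1483 − 1.1410 = 7.30×10⁻³ m
α₁L₁ − α₂L₂ = 19×10⁻⁶×1.1410 − 48×10⁻⁸×1.1483 = 2.1127816×10⁻⁵ m/K
ΔT = 7.30×10⁻³ / 2.1127816×10⁻⁵ = 345.516 K
T = 11.9 + 345.516 = 357.416 °C

T = 357.4 °C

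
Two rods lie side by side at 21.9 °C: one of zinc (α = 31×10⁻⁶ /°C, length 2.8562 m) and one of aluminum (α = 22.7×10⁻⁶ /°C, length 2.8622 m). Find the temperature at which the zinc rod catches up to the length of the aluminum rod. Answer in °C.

T = 276.5 °C

L₁(1 + α₁ΔT) = L₂(1 + α₂ΔT) ⇒ ΔT = (L₂ − L₁)/(α₁L₁ − α₂L₂)
L₂ − L₁ = 2.8622 − 2.8562 = 6.00×10⁻³ m
α₁L₁ − α₂L₂ = 31×10⁻⁶×2.8562 − 22.7×10⁻⁶×2.8622 = 2.357026×10⁻⁵ m/K
ΔT = 6.00×10⁻³ / 2.357026×10⁻⁵ = 254.558 K
T = 21.9 + 254.558 = 276.458 °C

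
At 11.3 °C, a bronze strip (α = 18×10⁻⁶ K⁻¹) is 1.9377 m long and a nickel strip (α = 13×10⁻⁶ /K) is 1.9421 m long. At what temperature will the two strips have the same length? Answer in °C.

T = 468.1 °C

L₁(1 + α₁ΔT) = L₂(1 + α₂ΔT) ⇒ ΔT = (L₂ − L₁)/(α₁L₁ − α₂L₂)
L₂ − L₁ = 1.9421 − 1.9377 = 4.40×10⁻³ m
α₁L₁ − α₂L₂ = 18×10⁻⁶×1.9377 − 13×10⁻⁶×1.9421 = 9.6313×10⁻⁶ m/K
ΔT = 4.40×10⁻³ / 9.6313×10⁻⁶ = 456.844 K
T = 11.3 + 456.844 = 468.144 °C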